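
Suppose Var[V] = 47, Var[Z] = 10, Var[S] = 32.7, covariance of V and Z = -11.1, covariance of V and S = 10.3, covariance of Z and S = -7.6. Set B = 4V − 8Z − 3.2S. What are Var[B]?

Var[B] = 1784.448

Var[B] = a²·Var[V] + b²·Var[Z] + c²·Var[S] + 2ab·covariance of V and Z + 2ac·covariance of V and S + 2bc·covariance of Z and S, with a = 4, b = -8, c = -3.2.
= 752 + 640 + 334.848 + 710.4 + (-263.68) + (-389.12)
= 1784.448.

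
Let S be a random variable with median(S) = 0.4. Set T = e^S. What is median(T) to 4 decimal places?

median(T) = 1.4918

e^S is monotone on this domain, so median(T) = exp(0.4) ≈ 1.4918.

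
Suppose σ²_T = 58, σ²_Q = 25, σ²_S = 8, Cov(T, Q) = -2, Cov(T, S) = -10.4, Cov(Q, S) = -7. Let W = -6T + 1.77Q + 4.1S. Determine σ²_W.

σ²_W = 2753.3645

σ²_W = a²·σ²_T + b²·σ²_Q + c²·σ²_S + 2ab·Cov(T, Q) + 2ac·Cov(T, S) + 2bc·Cov(Q, S), with a = -6, b = 1.77, c = 4.1.
= 2088 + 78.3225 + 134.48 + 42.48 + 511.68 + (-101.598)
= 2753.3645.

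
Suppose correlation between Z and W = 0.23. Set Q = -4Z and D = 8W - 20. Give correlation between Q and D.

correlation between Q and D = -0.23

Linear rescalings preserve |correlation|; the slopes -4 and 8 have opposite signs, so the correlation flips sign: correlation between Q and D = −correlation between Z and W = -0.23.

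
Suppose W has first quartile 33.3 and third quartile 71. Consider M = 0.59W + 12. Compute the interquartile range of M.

IQR(M) = 22.243

IQR of W = Q3 − Q1 = 71 − 33.3 = 37.7.
Under M = aW + b, IQR(M) = |a|·IQR(W) = |0.59|·37.7 = 22.243 (shifts cancel; spread scales by |a|).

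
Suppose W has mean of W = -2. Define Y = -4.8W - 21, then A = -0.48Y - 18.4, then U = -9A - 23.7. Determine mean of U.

mean of U = 92.652

mean of Y = (-4.8)·(-2) + (-21) = -11.4.
mean of A = (-0.48)·(-11.4) + (-18.4) = -12.928.
mean of U = (-9)·(-12.928) + (-23.7) = 92.652.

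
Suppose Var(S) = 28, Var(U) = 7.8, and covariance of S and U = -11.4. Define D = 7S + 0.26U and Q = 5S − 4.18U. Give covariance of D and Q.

covariance of D and Q = 1290.26696

By bilinearity, covariance of D and Q = ac·Var(S) + bd·Var(U) + (ad+bc)·covariance of S and U, with a=7, b=0.26, c=5, d=-4.18.
ac·Var(S) = 7·5·28 = 980
bd·Var(U) = 0.26·(-4.18)·7.8 = -8.47704
(ad+bc)·covariance of S and U = (-27.96)·(-11.4) = 318.744
covariance of D and Q = 980 + (-8.47704) + 318.744 = 1290.26696.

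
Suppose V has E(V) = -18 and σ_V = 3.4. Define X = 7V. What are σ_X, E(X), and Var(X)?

X = 7V is linear with a = 7, b = 0.
σ_X = |a|·σ_V = |7|·3.4 = 23.8.
E(X) = a·E(V) + b = 7·(-18) = -126.
Var(V) = 3.4² = 11.56.
Var(X) = a²·Var(V) = 7²·11.56 = 566.44.

σ_X = 23.8, E(X) = -126, Var(X) = 566.44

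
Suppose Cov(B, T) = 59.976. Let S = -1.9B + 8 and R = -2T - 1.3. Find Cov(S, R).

Cov(S, R) = a·c·Cov(B, T) = (-1.9)·(-2)·59.976 = 227.9088. Additive constants drop out.

Cov(S, R) = 227.9088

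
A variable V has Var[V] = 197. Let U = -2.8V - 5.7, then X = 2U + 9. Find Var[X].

Var[X] = 6177.92

Var[U] = (-2.8)²·197 = 1544.48.
Var[X] = 2²·1544.48 = 6177.92.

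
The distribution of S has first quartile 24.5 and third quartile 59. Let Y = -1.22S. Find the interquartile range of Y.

IQR(Y) = 42.09

IQR of S = Q3 − Q1 = 59 − 24.5 = 34.5.
Under Y = aS + b, IQR(Y) = |a|·IQR(S) = |-1.22|·34.5 = 42.09 (shifts cancel; spread scales by |a|).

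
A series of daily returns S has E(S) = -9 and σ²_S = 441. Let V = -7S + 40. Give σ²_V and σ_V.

V = -7S + 40 is linear with a = -7, b = 40.
σ²_V = a²·σ²_S = (-7)²·441 = 21609 (the additive constant 40 does not affect variance).
σ_S = √441 = 21.
σ_V = |a|·σ_S = |-7|·21 = 147.

σ²_V = 21609, σ_V = 147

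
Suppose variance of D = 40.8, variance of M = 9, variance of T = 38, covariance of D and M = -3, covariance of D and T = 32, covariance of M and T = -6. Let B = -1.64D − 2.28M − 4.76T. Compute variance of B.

variance of B = a²·variance of D + b²·variance of M + c²·variance of T + 2ab·covariance of D and M + 2ac·covariance of D and T + 2bc·covariance of M and T, with a = -1.64, b = -2.28, c = -4.76.
= 109.73568 + 46.7856 + 860.9888 + (-22.4352) + 499.6096 + (-130.2336)
= 1364.45088.

variance of B = 1364.45088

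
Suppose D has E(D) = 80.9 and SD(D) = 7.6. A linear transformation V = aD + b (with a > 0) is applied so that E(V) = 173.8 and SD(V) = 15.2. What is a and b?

SD(V) = a·SD(D) (a > 0), so a = 15.2/7.6 = 2.
E(V) = a·E(D) + b, so b = 173.8 − 2·80.9 = 12.

a = 2, b = 12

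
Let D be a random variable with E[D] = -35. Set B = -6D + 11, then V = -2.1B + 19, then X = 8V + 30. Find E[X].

E[B] = (-6)·(-35) + 11 = 221.
E[V] = (-2.1)·221 + 19 = -445.1.
E[X] = 8·(-445.1) + 30 = -3530.8.

E[X] = -3530.8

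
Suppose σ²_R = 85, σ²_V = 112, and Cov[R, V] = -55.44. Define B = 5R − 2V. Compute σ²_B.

σ²_B = a²·σ²_R + b²·σ²_V + 2ab·Cov[R, V] with a = 5, b = -2.
= 5²·85 + (-2)²·112 + 2·5·(-2)·(-55.44)
= 2125 + 448 + 1108.8 = 3681.8.

σ²_B = 3681.8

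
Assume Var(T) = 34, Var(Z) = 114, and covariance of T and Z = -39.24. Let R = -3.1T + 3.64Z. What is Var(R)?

Var(R) = a²·Var(T) + b²·Var(Z) + 2ab·covariance of T and Z with a = -3.1, b = 3.64.
= (-3.1)²·34 + 3.64²·114 + 2·(-3.1)·3.64·(-39.24)
= 326.74 + 1510.4544 + 885.56832 = 2722.76272.

Var(R) = 2722.76272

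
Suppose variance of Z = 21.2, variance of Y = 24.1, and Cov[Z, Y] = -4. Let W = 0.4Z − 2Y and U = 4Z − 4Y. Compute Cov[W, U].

By bilinearity, Cov[W, U] = ac·variance of Z + bd·variance of Y + (ad+bc)·Cov[Z, Y], with a=0.4, b=-2, c=4, d=-4.
ac·variance of Z = 0.4·4·21.2 = 33.92
bd·variance of Y = (-2)·(-4)·24.1 = 192.8
(ad+bc)·Cov[Z, Y] = (-9.6)·(-4) = 38.4
Cov[W, U] = 33.92 + 192.8 + 38.4 = 265.12.

Cov[W, U] = 265.12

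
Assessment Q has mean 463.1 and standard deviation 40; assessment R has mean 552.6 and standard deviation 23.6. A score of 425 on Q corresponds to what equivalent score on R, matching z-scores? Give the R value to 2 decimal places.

z = (425 − 463.1)/40 = -0.9525.
R = 552.6 + z·23.6 = 552.6 + (425 − 463.1)·23.6/40 ≈ 530.12.

R = 530.12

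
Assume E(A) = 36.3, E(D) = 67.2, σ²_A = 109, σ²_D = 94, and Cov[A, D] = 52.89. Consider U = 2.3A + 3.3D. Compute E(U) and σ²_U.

E(U) = 305.25, σ²_U = 2403.1402

E(U) = 2.3·E(A) + 3.3·E(D) = 2.3·36.3 + 3.3·67.2 = 305.25.
σ²_U = a²·σ²_A + b²·σ²_D + 2ab·Cov[A, D] with a = 2.3, b = 3.3.
= 2.3²·109 + 3.3²·94 + 2·2.3·3.3·52.89
= 576.61 + 1023.66 + 802.8702 = 2403.1402.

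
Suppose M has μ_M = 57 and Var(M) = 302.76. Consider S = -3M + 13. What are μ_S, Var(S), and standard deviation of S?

S = -3M + 13 is linear with a = -3, b = 13.
μ_S = a·μ_M + b = (-3)·57 + 13 = -158.
Var(S) = a²·Var(M) = (-3)²·302.76 = 2724.84 (the additive constant 13 does not affect variance).
standard deviation of M = √302.76 = 17.4.
standard deviation of S = |a|·standard deviation of M = |-3|·17.4 = 52.2.

μ_S = -158, Var(S) = 2724.84, standard deviation of S = 52.2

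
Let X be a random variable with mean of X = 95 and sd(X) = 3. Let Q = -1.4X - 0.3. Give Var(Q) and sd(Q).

Var(Q) = 17.64, sd(Q) = 4.2

Q = -1.4X - 0.3 is linear with a = -1.4, b = -0.3.
Var(X) = 3² = 9.
Var(Q) = a²·Var(X) = (-1.4)²·9 = 17.64 (the additive constant -0.3 does not affect variance).
sd(Q) = |a|·sd(X) = |-1.4|·3 = 4.2.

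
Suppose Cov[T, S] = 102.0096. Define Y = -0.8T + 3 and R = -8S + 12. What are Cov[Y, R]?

Cov[Y, R] = a·c·Cov[T, S] = (-0.8)·(-8)·102.0096 = 652.86144. Additive constants drop out.

Cov[Y, R] = 652.86144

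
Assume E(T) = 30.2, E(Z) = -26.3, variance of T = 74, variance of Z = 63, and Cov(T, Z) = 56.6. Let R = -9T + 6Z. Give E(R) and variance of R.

E(R) = -429.6, variance of R = 2149.2

E(R) = (-9)·E(T) + 6·E(Z) = (-9)·30.2 + 6·(-26.3) = -429.6.
variance of R = a²·variance of T + b²·variance of Z + 2ab·Cov(T, Z) with a = -9, b = 6.
= (-9)²·74 + 6²·63 + 2·(-9)·6·56.6
= 5994 + 2268 + (-6112.8) = 2149.2.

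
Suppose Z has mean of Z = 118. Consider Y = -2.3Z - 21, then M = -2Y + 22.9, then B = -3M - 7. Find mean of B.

mean of B = -1830.1

mean of Y = (-2.3)·118 + (-21) = -292.4.
mean of M = (-2)·(-292.4) + 22.9 = 607.7.
mean of B = (-3)·607.7 + (-7) = -1830.1.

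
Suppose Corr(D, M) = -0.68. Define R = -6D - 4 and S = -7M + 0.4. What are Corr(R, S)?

Corr(R, S) = -0.68

Linear rescalings preserve correlation up to sign; here the slopes -6 and -7 have the same sign, so Corr(R, S) = Corr(D, M) = -0.68.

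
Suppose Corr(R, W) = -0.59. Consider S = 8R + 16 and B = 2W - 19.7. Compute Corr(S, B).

Corr(S, B) = -0.59

Linear rescalings preserve correlation up to sign; here the slopes 8 and 2 have the same sign, so Corr(S, B) = Corr(R, W) = -0.59.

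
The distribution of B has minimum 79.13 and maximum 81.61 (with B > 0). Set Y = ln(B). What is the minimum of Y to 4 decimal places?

min(Y) = 4.3711

ln(B) is increasing on this domain, so min(Y) comes from min(B) = 79.13: min(Y) = ln(79.13) ≈ 4.3711.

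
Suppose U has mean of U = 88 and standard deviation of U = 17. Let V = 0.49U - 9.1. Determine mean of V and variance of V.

V = 0.49U - 9.1 is linear with a = 0.49, b = -9.1.
mean of V = a·mean of U + b = 0.49·88 + (-9.1) = 34.02.
variance of U = 17² = 289.
variance of V = a²·variance of U = 0.49²·289 = 69.3889 (the additive constant -9.1 does not affect variance).

mean of V = 34.02, variance of V = 69.3889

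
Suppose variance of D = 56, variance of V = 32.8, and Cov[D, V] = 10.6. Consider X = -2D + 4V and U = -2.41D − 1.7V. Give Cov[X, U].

By bilinearity, Cov[X, U] = ac·variance of D + bd·variance of V + (ad+bc)·Cov[D, V], with a=-2, b=4, c=-2.41, d=-1.7.
ac·variance of D = (-2)·(-2.41)·56 = 269.92
bd·variance of V = 4·(-1.7)·32.8 = -223.04
(ad+bc)·Cov[D, V] = (-6.24)·10.6 = -66.144
Cov[X, U] = 269.92 + (-223.04) + (-66.144) = -19.264.

Cov[X, U] = -19.264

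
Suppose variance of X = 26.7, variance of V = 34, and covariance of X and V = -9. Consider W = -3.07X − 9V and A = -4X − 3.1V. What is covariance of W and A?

covariance of W and A = 866.823

By bilinearity, covariance of W and A = ac·variance of X + bd·variance of V + (ad+bc)·covariance of X and V, with a=-3.07, b=-9, c=-4, d=-3.1.
ac·variance of X = (-3.07)·(-4)·26.7 = 327.876
bd·variance of V = (-9)·(-3.1)·34 = 948.6
(ad+bc)·covariance of X and V = (45.517)·(-9) = -409.653
covariance of W and A = 327.876 + 948.6 + (-409.653) = 866.823.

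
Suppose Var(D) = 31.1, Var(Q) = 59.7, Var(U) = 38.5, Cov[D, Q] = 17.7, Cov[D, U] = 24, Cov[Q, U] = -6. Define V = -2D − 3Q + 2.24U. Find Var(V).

Var(V) = 932.8776

Var(V) = a²·Var(D) + b²·Var(Q) + c²·Var(U) + 2ab·Cov[D, Q] + 2ac·Cov[D, U] + 2bc·Cov[Q, U], with a = -2, b = -3, c = 2.24.
= 124.4 + 537.3 + 193.1776 + 212.4 + (-215.04) + 80.64
= 932.8776.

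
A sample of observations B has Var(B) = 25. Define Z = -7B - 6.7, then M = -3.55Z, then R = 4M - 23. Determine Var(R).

Var(R) = 247009

Var(Z) = (-7)²·25 = 1225.
Var(M) = (-3.55)²·1225 = 15438.0625.
Var(R) = 4²·15438.0625 = 247009.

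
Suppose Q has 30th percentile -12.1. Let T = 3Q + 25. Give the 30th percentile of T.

30th percentile of T = -11.3

Since a = 3 > 0 the transformation is increasing, so the 30th percentile of T = a·(P_{30} of Q) + b = 3·(-12.1) + 25 = -11.3.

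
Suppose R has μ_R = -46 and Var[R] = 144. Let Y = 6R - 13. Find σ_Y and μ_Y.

σ_Y = 72, μ_Y = -289

Y = 6R - 13 is linear with a = 6, b = -13.
σ_R = √144 = 12.
σ_Y = |a|·σ_R = |6|·12 = 72.
μ_Y = a·μ_R + b = 6·(-46) + (-13) = -289.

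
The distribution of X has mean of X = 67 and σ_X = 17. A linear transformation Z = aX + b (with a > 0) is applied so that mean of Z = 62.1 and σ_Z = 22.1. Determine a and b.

a = 1.3, b = -25

σ_Z = a·σ_X (a > 0), so a = 22.1/17 = 1.3.
mean of Z = a·mean of X + b, so b = 62.1 − 1.3·67 = -25.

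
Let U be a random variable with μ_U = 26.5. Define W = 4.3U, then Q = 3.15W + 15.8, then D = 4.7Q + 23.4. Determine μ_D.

μ_D = 1784.68975

μ_W = 4.3·26.5 = 113.95.
μ_Q = 3.15·113.95 + 15.8 = 374.7425.
μ_D = 4.7·374.7425 + 23.4 = 1784.68975.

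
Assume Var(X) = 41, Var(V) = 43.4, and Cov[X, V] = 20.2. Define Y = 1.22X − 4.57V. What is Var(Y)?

Var(Y) = a²·Var(X) + b²·Var(V) + 2ab·Cov[X, V] with a = 1.22, b = -4.57.
= 1.22²·41 + (-4.57)²·43.4 + 2·1.22·(-4.57)·20.2
= 61.0244 + 906.40466 + (-225.24616) = 742.1829.

Var(Y) = 742.1829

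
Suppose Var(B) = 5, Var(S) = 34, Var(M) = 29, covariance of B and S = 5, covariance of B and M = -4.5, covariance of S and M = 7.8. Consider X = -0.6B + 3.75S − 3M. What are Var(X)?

Var(X) = 526.725

Var(X) = a²·Var(B) + b²·Var(S) + c²·Var(M) + 2ab·covariance of B and S + 2ac·covariance of B and M + 2bc·covariance of S and M, with a = -0.6, b = 3.75, c = -3.
= 1.8 + 478.125 + 261 + (-22.5) + (-16.2) + (-175.5)
= 526.725.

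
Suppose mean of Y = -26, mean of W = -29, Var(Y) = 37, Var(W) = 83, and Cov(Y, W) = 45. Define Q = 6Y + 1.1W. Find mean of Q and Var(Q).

mean of Q = -187.9, Var(Q) = 2026.43

mean of Q = 6·mean of Y + 1.1·mean of W = 6·(-26) + 1.1·(-29) = -187.9.
Var(Q) = a²·Var(Y) + b²·Var(W) + 2ab·Cov(Y, W) with a = 6, b = 1.1.
= 6²·37 + 1.1²·83 + 2·6·1.1·45
= 1332 + 100.43 + 594 = 2026.43.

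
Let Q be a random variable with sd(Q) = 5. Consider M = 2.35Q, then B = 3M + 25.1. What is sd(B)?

sd(B) = 35.25

sd(M) = |2.35|·5 = 11.75.
sd(B) = |3|·11.75 = 35.25.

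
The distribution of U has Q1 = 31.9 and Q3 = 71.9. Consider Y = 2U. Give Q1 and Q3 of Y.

a = 2 > 0: Q1(Y) = a·Q1(U)+b = 63.8, Q3(Y) = a·Q3(U)+b = 143.8.

Q1(Y) = 63.8, Q3(Y) = 143.8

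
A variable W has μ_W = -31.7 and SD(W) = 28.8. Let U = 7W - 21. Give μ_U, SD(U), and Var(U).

μ_U = -242.9, SD(U) = 201.6, Var(U) = 40642.56

U = 7W - 21 is linear with a = 7, b = -21.
μ_U = a·μ_W + b = 7·(-31.7) + (-21) = -242.9.
SD(U) = |a|·SD(W) = |7|·28.8 = 201.6.
Var(W) = 28.8² = 829.44.
Var(U) = a²·Var(W) = 7²·829.44 = 40642.56 (the additive constant -21 does not affect variance).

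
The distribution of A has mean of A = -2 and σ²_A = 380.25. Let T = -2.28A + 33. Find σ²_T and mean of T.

T = -2.28A + 33 is linear with a = -2.28, b = 33.
σ²_T = a²·σ²_A = (-2.28)²·380.25 = 1976.6916 (the additive constant 33 does not affect variance).
mean of T = a·mean of A + b = (-2.28)·(-2) + 33 = 37.56.

σ²_T = 1976.6916, mean of T = 37.56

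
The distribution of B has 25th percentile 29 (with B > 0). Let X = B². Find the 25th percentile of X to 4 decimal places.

25th percentile of X = 841

B² is increasing, so P_{25}(X) = g(P_{25}(B)) = 841.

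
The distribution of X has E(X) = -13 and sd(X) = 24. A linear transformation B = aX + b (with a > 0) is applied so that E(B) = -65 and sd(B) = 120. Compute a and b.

a = 5, b = 0

sd(B) = a·sd(X) (a > 0), so a = 120/24 = 5.
E(B) = a·E(X) + b, so b = -65 − 5·(-13) = 0.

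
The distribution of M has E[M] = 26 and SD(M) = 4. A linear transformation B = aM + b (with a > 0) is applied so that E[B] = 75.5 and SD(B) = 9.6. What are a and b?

SD(B) = a·SD(M) (a > 0), so a = 9.6/4 = 2.4.
E[B] = a·E[M] + b, so b = 75.5 − 2.4·26 = 13.1.

a = 2.4, b = 13.1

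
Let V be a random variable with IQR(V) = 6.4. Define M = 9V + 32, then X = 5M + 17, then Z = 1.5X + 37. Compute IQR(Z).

IQR(Z) = 432

IQR(M) = |9|·6.4 = 57.6.
IQR(X) = |5|·57.6 = 288.
IQR(Z) = |1.5|·288 = 432.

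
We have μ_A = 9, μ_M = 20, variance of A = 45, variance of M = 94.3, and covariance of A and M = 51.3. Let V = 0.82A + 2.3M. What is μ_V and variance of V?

μ_V = 0.82·μ_A + 2.3·μ_M = 0.82·9 + 2.3·20 = 53.38.
variance of V = a²·variance of A + b²·variance of M + 2ab·covariance of A and M with a = 0.82, b = 2.3.
= 0.82²·45 + 2.3²·94.3 + 2·0.82·2.3·51.3
= 30.258 + 498.847 + 193.5036 = 722.6086.

μ_V = 53.38, variance of V = 722.6086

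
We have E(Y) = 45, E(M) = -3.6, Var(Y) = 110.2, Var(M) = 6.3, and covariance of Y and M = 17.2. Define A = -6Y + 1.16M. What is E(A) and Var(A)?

E(A) = -274.176, Var(A) = 3736.25328

E(A) = (-6)·E(Y) + 1.16·E(M) = (-6)·45 + 1.16·(-3.6) = -274.176.
Var(A) = a²·Var(Y) + b²·Var(M) + 2ab·covariance of Y and M with a = -6, b = 1.16.
= (-6)²·110.2 + 1.16²·6.3 + 2·(-6)·1.16·17.2
= 3967.2 + 8.47728 + (-239.424) = 3736.25328.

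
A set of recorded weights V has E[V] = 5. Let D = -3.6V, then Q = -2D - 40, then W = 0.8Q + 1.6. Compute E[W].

E[D] = (-3.6)·5 = -18.
E[Q] = (-2)·(-18) + (-40) = -4.
E[W] = 0.8·(-4) + 1.6 = -1.6.

E[W] = -1.6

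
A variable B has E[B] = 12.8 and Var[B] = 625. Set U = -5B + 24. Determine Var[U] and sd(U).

U = -5B + 24 is linear with a = -5, b = 24.
Var[U] = a²·Var[B] = (-5)²·625 = 15625 (the additive constant 24 does not affect variance).
sd(B) = √625 = 25.
sd(U) = |a|·sd(B) = |-5|·25 = 125.

Var[U] = 15625, sd(U) = 125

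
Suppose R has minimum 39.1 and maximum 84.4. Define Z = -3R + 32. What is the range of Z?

Range of R = 84.4 − 39.1 = 45.3.
Range(Z) = |a|·Range(R) = |-3|·45.3 = 135.9.

Range(Z) = 135.9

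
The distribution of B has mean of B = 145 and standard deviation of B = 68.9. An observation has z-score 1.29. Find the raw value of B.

B = mean of B + z·standard deviation of B = 145 + 1.29·68.9 = 233.881.

B = 233.881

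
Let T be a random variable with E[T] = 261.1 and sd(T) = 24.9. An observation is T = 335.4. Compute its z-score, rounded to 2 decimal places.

z = 2.98

z = (T − E[T]) / sd(T) = (335.4 − 261.1) / 24.9 ≈ 2.98.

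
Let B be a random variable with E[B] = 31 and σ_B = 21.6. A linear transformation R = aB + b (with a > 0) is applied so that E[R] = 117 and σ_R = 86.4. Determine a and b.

a = 4, b = -7

σ_R = a·σ_B (a > 0), so a = 86.4/21.6 = 4.
E[R] = a·E[B] + b, so b = 117 − 4·31 = -7.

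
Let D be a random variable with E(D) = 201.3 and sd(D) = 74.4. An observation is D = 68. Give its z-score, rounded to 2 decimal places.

z = -1.79

z = (D − E(D)) / sd(D) = (68 − 201.3) / 74.4 ≈ -1.79.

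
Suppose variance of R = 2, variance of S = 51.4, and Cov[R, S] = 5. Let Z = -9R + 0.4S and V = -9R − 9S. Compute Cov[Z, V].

By bilinearity, Cov[Z, V] = ac·variance of R + bd·variance of S + (ad+bc)·Cov[R, S], with a=-9, b=0.4, c=-9, d=-9.
ac·variance of R = (-9)·(-9)·2 = 162
bd·variance of S = 0.4·(-9)·51.4 = -185.04
(ad+bc)·Cov[R, S] = (77.4)·5 = 387
Cov[Z, V] = 162 + (-185.04) + 387 = 363.96.

Cov[Z, V] = 363.96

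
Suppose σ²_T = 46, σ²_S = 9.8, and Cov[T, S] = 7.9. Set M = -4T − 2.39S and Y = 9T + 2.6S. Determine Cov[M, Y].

By bilinearity, Cov[M, Y] = ac·σ²_T + bd·σ²_S + (ad+bc)·Cov[T, S], with a=-4, b=-2.39, c=9, d=2.6.
ac·σ²_T = (-4)·9·46 = -1656
bd·σ²_S = (-2.39)·2.6·9.8 = -60.8972
(ad+bc)·Cov[T, S] = (-31.91)·7.9 = -252.089
Cov[M, Y] = -1656 + (-60.8972) + (-252.089) = -1968.9862.

Cov[M, Y] = -1968.9862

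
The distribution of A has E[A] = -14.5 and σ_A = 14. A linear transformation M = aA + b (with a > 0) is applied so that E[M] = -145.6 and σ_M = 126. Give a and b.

a = 9, b = -15.1

σ_M = a·σ_A (a > 0), so a = 126/14 = 9.
E[M] = a·E[A] + b, so b = -145.6 − 9·(-14.5) = -15.1.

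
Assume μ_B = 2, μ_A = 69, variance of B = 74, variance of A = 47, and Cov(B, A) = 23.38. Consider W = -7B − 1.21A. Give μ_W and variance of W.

μ_W = (-7)·μ_B + (-1.21)·μ_A = (-7)·2 + (-1.21)·69 = -97.49.
variance of W = a²·variance of B + b²·variance of A + 2ab·Cov(B, A) with a = -7, b = -1.21.
= (-7)²·74 + (-1.21)²·47 + 2·(-7)·(-1.21)·23.38
= 3626 + 68.8127 + 396.0572 = 4090.8699.

μ_W = -97.49, variance of W = 4090.8699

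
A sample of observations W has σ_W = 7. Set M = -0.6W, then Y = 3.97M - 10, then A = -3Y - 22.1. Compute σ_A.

σ_A = 50.022

σ_M = |-0.6|·7 = 4.2.
σ_Y = |3.97|·4.2 = 16.674.
σ_A = |-3|·16.674 = 50.022.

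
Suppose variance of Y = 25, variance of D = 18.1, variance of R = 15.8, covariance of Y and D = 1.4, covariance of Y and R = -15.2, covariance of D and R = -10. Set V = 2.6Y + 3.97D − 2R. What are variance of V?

variance of V = a²·variance of Y + b²·variance of D + c²·variance of R + 2ab·covariance of Y and D + 2ac·covariance of Y and R + 2bc·covariance of D and R, with a = 2.6, b = 3.97, c = -2.
= 169 + 285.27229 + 63.2 + 28.9016 + 158.08 + 158.8
= 863.25389.

variance of V = 863.25389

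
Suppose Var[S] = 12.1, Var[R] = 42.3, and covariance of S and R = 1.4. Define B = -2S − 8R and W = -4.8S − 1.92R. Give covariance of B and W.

covariance of B and W = 825.024

By bilinearity, covariance of B and W = ac·Var[S] + bd·Var[R] + (ad+bc)·covariance of S and R, with a=-2, b=-8, c=-4.8, d=-1.92.
ac·Var[S] = (-2)·(-4.8)·12.1 = 116.16
bd·Var[R] = (-8)·(-1.92)·42.3 = 649.728
(ad+bc)·covariance of S and R = (42.24)·1.4 = 59.136
covariance of B and W = 116.16 + 649.728 + 59.136 = 825.024.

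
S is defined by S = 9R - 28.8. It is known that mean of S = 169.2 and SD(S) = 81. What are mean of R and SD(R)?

mean of R = 22, SD(R) = 9

From S = 9R - 28.8: mean of S = a·mean of R + b, so mean of R = (mean of S − b)/a = (169.2 − (-28.8))/9 = 22.
SD(S) = |a|·SD(R), so SD(R) = 81/|9| = 9.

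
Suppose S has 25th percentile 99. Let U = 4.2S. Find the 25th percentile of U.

Since a = 4.2 > 0 the transformation is increasing, so the 25th percentile of U = a·(P_{25} of S) + b = 4.2·99 = 415.8.

25th percentile of U = 415.8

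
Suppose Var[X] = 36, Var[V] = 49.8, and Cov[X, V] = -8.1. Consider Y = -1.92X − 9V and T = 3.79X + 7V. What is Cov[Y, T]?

Cov[Y, T] = -3014.2098

By bilinearity, Cov[Y, T] = ac·Var[X] + bd·Var[V] + (ad+bc)·Cov[X, V], with a=-1.92, b=-9, c=3.79, d=7.
ac·Var[X] = (-1.92)·3.79·36 = -261.9648
bd·Var[V] = (-9)·7·49.8 = -3137.4
(ad+bc)·Cov[X, V] = (-47.55)·(-8.1) = 385.155
Cov[Y, T] = -261.9648 + (-3137.4) + 385.155 = -3014.2098.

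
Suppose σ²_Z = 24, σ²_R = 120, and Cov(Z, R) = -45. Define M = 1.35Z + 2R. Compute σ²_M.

σ²_M = 280.74

σ²_M = a²·σ²_Z + b²·σ²_R + 2ab·Cov(Z, R) with a = 1.35, b = 2.
= 1.35²·24 + 2²·120 + 2·1.35·2·(-45)
= 43.74 + 480 + (-243) = 280.74.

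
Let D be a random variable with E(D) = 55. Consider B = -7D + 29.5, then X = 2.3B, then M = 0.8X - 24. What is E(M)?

E(M) = -678.12

E(B) = (-7)·55 + 29.5 = -355.5.
E(X) = 2.3·(-355.5) = -817.65.
E(M) = 0.8·(-817.65) + (-24) = -678.12.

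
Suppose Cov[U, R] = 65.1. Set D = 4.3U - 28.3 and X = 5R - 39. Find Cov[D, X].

Cov[D, X] = 1399.65

Cov[D, X] = a·c·Cov[U, R] = 4.3·5·65.1 = 1399.65. Additive constants drop out.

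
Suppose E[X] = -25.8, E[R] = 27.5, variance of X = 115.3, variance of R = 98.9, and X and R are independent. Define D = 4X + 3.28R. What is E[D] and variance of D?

E[D] = 4·E[X] + 3.28·E[R] = 4·(-25.8) + 3.28·27.5 = -13.
variance of D = a²·variance of X + b²·variance of R + 2ab·covariance of X and R with a = 4, b = 3.28.
Independence gives covariance of X and R = 0.
= 4²·115.3 + 3.28²·98.9 + 2·4·3.28·0
= 1844.8 + 1064.00576 + 0 = 2908.80576.

E[D] = -13, variance of D = 2908.80576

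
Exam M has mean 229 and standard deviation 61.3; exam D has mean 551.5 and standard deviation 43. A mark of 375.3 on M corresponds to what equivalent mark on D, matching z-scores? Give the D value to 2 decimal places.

D = 654.12

z = (375.3 − 229)/61.3 ≈ 2.3866.
D = 551.5 + z·43 = 551.5 + (375.3 − 229)·43/61.3 ≈ 654.12.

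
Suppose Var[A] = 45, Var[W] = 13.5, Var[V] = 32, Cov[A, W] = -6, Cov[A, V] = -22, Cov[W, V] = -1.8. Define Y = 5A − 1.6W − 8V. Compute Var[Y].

Var[Y] = a²·Var[A] + b²·Var[W] + c²·Var[V] + 2ab·Cov[A, W] + 2ac·Cov[A, V] + 2bc·Cov[W, V], with a = 5, b = -1.6, c = -8.
= 1125 + 34.56 + 2048 + 96 + 1760 + (-46.08)
= 5017.48.

Var[Y] = 5017.48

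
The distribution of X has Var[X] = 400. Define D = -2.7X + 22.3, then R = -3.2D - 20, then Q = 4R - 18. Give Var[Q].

Var[D] = (-2.7)²·400 = 2916.
Var[R] = (-3.2)²·2916 = 29859.84.
Var[Q] = 4²·29859.84 = 477757.44.

Var[Q] = 477757.44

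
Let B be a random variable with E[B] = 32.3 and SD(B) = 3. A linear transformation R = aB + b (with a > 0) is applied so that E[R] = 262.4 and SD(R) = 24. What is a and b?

SD(R) = a·SD(B) (a > 0), so a = 24/3 = 8.
E[R] = a·E[B] + b, so b = 262.4 − 8·32.3 = 4.

a = 8, b = 4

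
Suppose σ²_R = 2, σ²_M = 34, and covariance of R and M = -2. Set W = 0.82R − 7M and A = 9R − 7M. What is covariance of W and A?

By bilinearity, covariance of W and A = ac·σ²_R + bd·σ²_M + (ad+bc)·covariance of R and M, with a=0.82, b=-7, c=9, d=-7.
ac·σ²_R = 0.82·9·2 = 14.76
bd·σ²_M = (-7)·(-7)·34 = 1666
(ad+bc)·covariance of R and M = (-68.74)·(-2) = 137.48
covariance of W and A = 14.76 + 1666 + 137.48 = 1818.24.

covariance of W and A = 1818.24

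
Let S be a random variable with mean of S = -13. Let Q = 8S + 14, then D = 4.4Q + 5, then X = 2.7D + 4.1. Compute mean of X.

mean of Q = 8·(-13) + 14 = -90.
mean of D = 4.4·(-90) + 5 = -391.
mean of X = 2.7·(-391) + 4.1 = -1051.6.

mean of X = -1051.6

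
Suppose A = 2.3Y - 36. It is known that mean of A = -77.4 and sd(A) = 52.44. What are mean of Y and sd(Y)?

mean of Y = -18, sd(Y) = 22.8

From A = 2.3Y - 36: mean of A = a·mean of Y + b, so mean of Y = (mean of A − b)/a = (-77.4 − (-36))/2.3 = -18.
sd(A) = |a|·sd(Y), so sd(Y) = 52.44/|2.3| = 22.8.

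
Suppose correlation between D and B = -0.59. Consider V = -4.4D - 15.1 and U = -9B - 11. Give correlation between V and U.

Linear rescalings preserve correlation up to sign; here the slopes -4.4 and -9 have the same sign, so correlation between V and U = correlation between D and B = -0.59.

correlation between V and U = -0.59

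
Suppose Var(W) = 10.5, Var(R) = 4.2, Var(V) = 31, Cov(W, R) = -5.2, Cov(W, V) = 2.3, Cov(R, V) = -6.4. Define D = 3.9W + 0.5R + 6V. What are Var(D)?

Var(D) = 1325.715

Var(D) = a²·Var(W) + b²·Var(R) + c²·Var(V) + 2ab·Cov(W, R) + 2ac·Cov(W, V) + 2bc·Cov(R, V), with a = 3.9, b = 0.5, c = 6.
= 159.705 + 1.05 + 1116 + (-20.28) + 107.64 + (-38.4)
= 1325.715.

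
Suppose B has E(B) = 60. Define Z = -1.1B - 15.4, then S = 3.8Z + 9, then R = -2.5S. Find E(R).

E(Z) = (-1.1)·60 + (-15.4) = -81.4.
E(S) = 3.8·(-81.4) + 9 = -300.32.
E(R) = (-2.5)·(-300.32) = 750.8.

E(R) = 750.8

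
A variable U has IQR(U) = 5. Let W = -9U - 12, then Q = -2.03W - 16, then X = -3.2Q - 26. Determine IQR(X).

IQR(W) = |-9|·5 = 45.
IQR(Q) = |-2.03|·45 = 91.35.
IQR(X) = |-3.2|·91.35 = 292.32.

IQR(X) = 292.32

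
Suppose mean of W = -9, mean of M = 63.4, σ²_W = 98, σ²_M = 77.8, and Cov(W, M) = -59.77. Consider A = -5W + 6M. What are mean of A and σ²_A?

mean of A = (-5)·mean of W + 6·mean of M = (-5)·(-9) + 6·63.4 = 425.4.
σ²_A = a²·σ²_W + b²·σ²_M + 2ab·Cov(W, M) with a = -5, b = 6.
= (-5)²·98 + 6²·77.8 + 2·(-5)·6·(-59.77)
= 2450 + 2800.8 + 3586.2 = 8837.

mean of A = 425.4, σ²_A = 8837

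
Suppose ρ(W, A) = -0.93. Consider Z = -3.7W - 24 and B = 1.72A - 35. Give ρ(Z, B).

ρ(Z, B) = 0.93

Linear rescalings preserve |correlation|; the slopes -3.7 and 1.72 have opposite signs, so the correlation flips sign: ρ(Z, B) = −ρ(W, A) = 0.93.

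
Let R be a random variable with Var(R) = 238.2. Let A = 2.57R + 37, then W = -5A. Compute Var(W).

Var(A) = 2.57²·238.2 = 1573.28718.
Var(W) = (-5)²·1573.28718 = 39332.1795.

Var(W) = 39332.1795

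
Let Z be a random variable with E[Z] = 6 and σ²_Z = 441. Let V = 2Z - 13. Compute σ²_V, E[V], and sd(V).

σ²_V = 1764, E[V] = -1, sd(V) = 42

V = 2Z - 13 is linear with a = 2, b = -13.
σ²_V = a²·σ²_Z = 2²·441 = 1764 (the additive constant -13 does not affect variance).
E[V] = a·E[Z] + b = 2·6 + (-13) = -1.
sd(Z) = √441 = 21.
sd(V) = |a|·sd(Z) = |2|·21 = 42.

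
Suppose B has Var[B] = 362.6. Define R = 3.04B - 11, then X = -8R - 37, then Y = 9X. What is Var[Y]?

Var[Y] = 17371605.56544

Var[R] = 3.04²·362.6 = 3351.00416.
Var[X] = (-8)²·3351.00416 = 214464.26624.
Var[Y] = 9²·214464.26624 = 17371605.56544.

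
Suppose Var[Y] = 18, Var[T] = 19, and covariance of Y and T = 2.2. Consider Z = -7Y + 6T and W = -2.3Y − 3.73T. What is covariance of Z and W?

covariance of Z and W = -108.338

By bilinearity, covariance of Z and W = ac·Var[Y] + bd·Var[T] + (ad+bc)·covariance of Y and T, with a=-7, b=6, c=-2.3, d=-3.73.
ac·Var[Y] = (-7)·(-2.3)·18 = 289.8
bd·Var[T] = 6·(-3.73)·19 = -425.22
(ad+bc)·covariance of Y and T = (12.31)·2.2 = 27.082
covariance of Z and W = 289.8 + (-425.22) + 27.082 = -108.338.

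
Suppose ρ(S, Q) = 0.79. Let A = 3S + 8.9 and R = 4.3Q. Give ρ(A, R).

Linear rescalings preserve correlation up to sign; here the slopes 3 and 4.3 have the same sign, so ρ(A, R) = ρ(S, Q) = 0.79.

ρ(A, R) = 0.79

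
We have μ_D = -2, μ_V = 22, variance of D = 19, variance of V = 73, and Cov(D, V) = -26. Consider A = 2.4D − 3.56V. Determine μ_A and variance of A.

μ_A = 2.4·μ_D + (-3.56)·μ_V = 2.4·(-2) + (-3.56)·22 = -83.12.
variance of A = a²·variance of D + b²·variance of V + 2ab·Cov(D, V) with a = 2.4, b = -3.56.
= 2.4²·19 + (-3.56)²·73 + 2·2.4·(-3.56)·(-26)
= 109.44 + 925.1728 + 444.288 = 1478.9008.

μ_A = -83.12, variance of A = 1478.9008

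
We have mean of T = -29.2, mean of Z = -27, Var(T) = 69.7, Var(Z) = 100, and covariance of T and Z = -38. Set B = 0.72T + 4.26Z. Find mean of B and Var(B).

mean of B = 0.72·mean of T + 4.26·mean of Z = 0.72·(-29.2) + 4.26·(-27) = -136.044.
Var(B) = a²·Var(T) + b²·Var(Z) + 2ab·covariance of T and Z with a = 0.72, b = 4.26.
= 0.72²·69.7 + 4.26²·100 + 2·0.72·4.26·(-38)
= 36.13248 + 1814.76 + (-233.1072) = 1617.78528.

mean of B = -136.044, Var(B) = 1617.78528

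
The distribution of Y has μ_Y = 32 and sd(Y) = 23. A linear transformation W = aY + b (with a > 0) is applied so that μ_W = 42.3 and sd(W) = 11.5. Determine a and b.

sd(W) = a·sd(Y) (a > 0), so a = 11.5/23 = 0.5.
μ_W = a·μ_Y + b, so b = 42.3 − 0.5·32 = 26.3.

a = 0.5, b = 26.3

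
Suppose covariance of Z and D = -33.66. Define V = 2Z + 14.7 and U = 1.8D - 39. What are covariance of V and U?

covariance of V and U = a·c·covariance of Z and D = 2·1.8·(-33.66) = -121.176. Additive constants drop out.

covariance of V and U = -121.176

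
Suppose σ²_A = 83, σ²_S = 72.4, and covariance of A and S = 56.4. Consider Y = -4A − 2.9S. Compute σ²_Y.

σ²_Y = a²·σ²_A + b²·σ²_S + 2ab·covariance of A and S with a = -4, b = -2.9.
= (-4)²·83 + (-2.9)²·72.4 + 2·(-4)·(-2.9)·56.4
= 1328 + 608.884 + 1308.48 = 3245.364.

σ²_Y = 3245.364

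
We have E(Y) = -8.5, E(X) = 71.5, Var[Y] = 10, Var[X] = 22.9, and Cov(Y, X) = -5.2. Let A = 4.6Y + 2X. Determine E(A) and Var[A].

E(A) = 4.6·E(Y) + 2·E(X) = 4.6·(-8.5) + 2·71.5 = 103.9.
Var[A] = a²·Var[Y] + b²·Var[X] + 2ab·Cov(Y, X) with a = 4.6, b = 2.
= 4.6²·10 + 2²·22.9 + 2·4.6·2·(-5.2)
= 211.6 + 91.6 + (-95.68) = 207.52.

E(A) = 103.9, Var[A] = 207.52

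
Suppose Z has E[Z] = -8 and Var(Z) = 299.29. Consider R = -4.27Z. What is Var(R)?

Var(R) = 5456.924641

R = -4.27Z is linear with a = -4.27, b = 0.
Var(R) = a²·Var(Z) = (-4.27)²·299.29 = 5456.924641.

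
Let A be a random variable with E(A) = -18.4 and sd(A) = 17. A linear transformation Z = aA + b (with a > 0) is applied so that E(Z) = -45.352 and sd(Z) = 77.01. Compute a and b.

a = 4.53, b = 38

sd(Z) = a·sd(A) (a > 0), so a = 77.01/17 = 4.53.
E(Z) = a·E(A) + b, so b = -45.352 − 4.53·(-18.4) = 38.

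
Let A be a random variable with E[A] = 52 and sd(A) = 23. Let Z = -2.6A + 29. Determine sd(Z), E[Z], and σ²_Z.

Z = -2.6A + 29 is linear with a = -2.6, b = 29.
sd(Z) = |a|·sd(A) = |-2.6|·23 = 59.8.
E[Z] = a·E[A] + b = (-2.6)·52 + 29 = -106.2.
σ²_A = 23² = 529.
σ²_Z = a²·σ²_A = (-2.6)²·529 = 3576.04 (the additive constant 29 does not affect variance).

sd(Z) = 59.8, E[Z] = -106.2, σ²_Z = 3576.04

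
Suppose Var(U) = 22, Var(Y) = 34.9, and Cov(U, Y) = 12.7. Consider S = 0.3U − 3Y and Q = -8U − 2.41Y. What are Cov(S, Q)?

By bilinearity, Cov(S, Q) = ac·Var(U) + bd·Var(Y) + (ad+bc)·Cov(U, Y), with a=0.3, b=-3, c=-8, d=-2.41.
ac·Var(U) = 0.3·(-8)·22 = -52.8
bd·Var(Y) = (-3)·(-2.41)·34.9 = 252.327
(ad+bc)·Cov(U, Y) = (23.277)·12.7 = 295.6179
Cov(S, Q) = -52.8 + 252.327 + 295.6179 = 495.1449.

Cov(S, Q) = 495.1449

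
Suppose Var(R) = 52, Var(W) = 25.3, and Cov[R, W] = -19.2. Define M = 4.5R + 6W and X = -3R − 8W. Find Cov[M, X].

Cov[M, X] = -879.6

By bilinearity, Cov[M, X] = ac·Var(R) + bd·Var(W) + (ad+bc)·Cov[R, W], with a=4.5, b=6, c=-3, d=-8.
ac·Var(R) = 4.5·(-3)·52 = -702
bd·Var(W) = 6·(-8)·25.3 = -1214.4
(ad+bc)·Cov[R, W] = (-54)·(-19.2) = 1036.8
Cov[M, X] = -702 + (-1214.4) + 1036.8 = -879.6.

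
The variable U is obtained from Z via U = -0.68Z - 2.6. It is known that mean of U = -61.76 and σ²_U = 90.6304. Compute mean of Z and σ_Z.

mean of Z = 87, σ_Z = 14

From U = -0.68Z - 2.6: mean of U = a·mean of Z + b, so mean of Z = (mean of U − b)/a = (-61.76 − (-2.6))/(-0.68) = 87.
σ_U = √90.6304 = 9.52.
σ_U = |a|·σ_Z, so σ_Z = 9.52/|-0.68| = 14.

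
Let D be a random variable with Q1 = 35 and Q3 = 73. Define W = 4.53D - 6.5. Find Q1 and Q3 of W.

Q1(W) = 152.05, Q3(W) = 324.19

a = 4.53 > 0: Q1(W) = a·Q1(D)+b = 152.05, Q3(W) = a·Q3(D)+b = 324.19.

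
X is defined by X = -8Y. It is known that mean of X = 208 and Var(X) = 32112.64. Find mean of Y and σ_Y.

From X = -8Y: mean of X = a·mean of Y + b, so mean of Y = (mean of X − b)/a = (208 − 0)/(-8) = -26.
σ_X = √32112.64 = 179.2.
σ_X = |a|·σ_Y, so σ_Y = 179.2/|-8| = 22.4.

mean of Y = -26, σ_Y = 22.4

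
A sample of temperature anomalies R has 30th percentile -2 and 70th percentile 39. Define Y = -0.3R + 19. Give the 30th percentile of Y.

Since a = -0.3 < 0 the transformation is decreasing, reversing order: the 30th percentile of Y corresponds to the 70th percentile of R.
So P_{30}(Y) = a·P_{70}(R) + b = (-0.3)·39 + 19 = 7.3.

30th percentile of Y = 7.3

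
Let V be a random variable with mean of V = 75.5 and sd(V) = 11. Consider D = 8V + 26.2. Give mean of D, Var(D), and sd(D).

mean of D = 630.2, Var(D) = 7744, sd(D) = 88

D = 8V + 26.2 is linear with a = 8, b = 26.2.
mean of D = a·mean of V + b = 8·75.5 + 26.2 = 630.2.
Var(V) = 11² = 121.
Var(D) = a²·Var(V) = 8²·121 = 7744 (the additive constant 26.2 does not affect variance).
sd(D) = |a|·sd(V) = |8|·11 = 88.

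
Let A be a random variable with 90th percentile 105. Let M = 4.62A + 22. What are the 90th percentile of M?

90th percentile of M = 507.1

Since a = 4.62 > 0 the transformation is increasing, so the 90th percentile of M = a·(P_{90} of A) + b = 4.62·105 + 22 = 507.1.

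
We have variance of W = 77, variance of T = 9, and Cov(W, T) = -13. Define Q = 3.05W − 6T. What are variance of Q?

variance of Q = a²·variance of W + b²·variance of T + 2ab·Cov(W, T) with a = 3.05, b = -6.
= 3.05²·77 + (-6)²·9 + 2·3.05·(-6)·(-13)
= 716.2925 + 324 + 475.8 = 1516.0925.

variance of Q = 1516.0925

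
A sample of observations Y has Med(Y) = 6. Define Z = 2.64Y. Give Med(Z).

Med(Z) = 15.84

A linear map preserves order up to sign, so Med(Z) = a·Med(Y) + b = 2.64·6 = 15.84.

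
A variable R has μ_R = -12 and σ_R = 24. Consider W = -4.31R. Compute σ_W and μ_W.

W = -4.31R is linear with a = -4.31, b = 0.
σ_W = |a|·σ_R = |-4.31|·24 = 103.44.
μ_W = a·μ_R + b = (-4.31)·(-12) = 51.72.

σ_W = 103.44, μ_W = 51.72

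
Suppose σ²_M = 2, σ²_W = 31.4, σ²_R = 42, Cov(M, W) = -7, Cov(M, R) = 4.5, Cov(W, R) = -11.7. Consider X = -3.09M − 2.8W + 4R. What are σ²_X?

σ²_X = a²·σ²_M + b²·σ²_W + c²·σ²_R + 2ab·Cov(M, W) + 2ac·Cov(M, R) + 2bc·Cov(W, R), with a = -3.09, b = -2.8, c = 4.
= 19.0962 + 246.176 + 672 + (-121.128) + (-111.24) + 262.08
= 966.9842.

σ²_X = 966.9842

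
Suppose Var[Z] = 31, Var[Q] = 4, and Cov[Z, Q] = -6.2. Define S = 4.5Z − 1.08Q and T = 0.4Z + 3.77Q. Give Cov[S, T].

By bilinearity, Cov[S, T] = ac·Var[Z] + bd·Var[Q] + (ad+bc)·Cov[Z, Q], with a=4.5, b=-1.08, c=0.4, d=3.77.
ac·Var[Z] = 4.5·0.4·31 = 55.8
bd·Var[Q] = (-1.08)·3.77·4 = -16.2864
(ad+bc)·Cov[Z, Q] = (16.533)·(-6.2) = -102.5046
Cov[S, T] = 55.8 + (-16.2864) + (-102.5046) = -62.991.

Cov[S, T] = -62.991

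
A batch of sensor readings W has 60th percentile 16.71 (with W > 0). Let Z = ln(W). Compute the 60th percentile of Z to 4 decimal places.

60th percentile of Z = 2.816

ln(W) is increasing, so P_{60}(Z) = g(P_{60}(W)) ≈ 2.816.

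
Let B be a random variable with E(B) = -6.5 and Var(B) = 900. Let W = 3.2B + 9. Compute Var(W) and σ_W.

Var(W) = 9216, σ_W = 96

W = 3.2B + 9 is linear with a = 3.2, b = 9.
Var(W) = a²·Var(B) = 3.2²·900 = 9216 (the additive constant 9 does not affect variance).
σ_B = √900 = 30.
σ_W = |a|·σ_B = |3.2|·30 = 96.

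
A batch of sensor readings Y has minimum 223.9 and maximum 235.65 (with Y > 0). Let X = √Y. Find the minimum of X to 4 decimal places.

√Y is increasing on this domain, so min(X) comes from min(Y) = 223.9: min(X) = √(223.9) ≈ 14.9633.

min(X) = 14.9633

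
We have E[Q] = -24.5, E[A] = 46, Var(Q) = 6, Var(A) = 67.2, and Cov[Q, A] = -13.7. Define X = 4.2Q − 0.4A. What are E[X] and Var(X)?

E[X] = -121.3, Var(X) = 162.624

E[X] = 4.2·E[Q] + (-0.4)·E[A] = 4.2·(-24.5) + (-0.4)·46 = -121.3.
Var(X) = a²·Var(Q) + b²·Var(A) + 2ab·Cov[Q, A] with a = 4.2, b = -0.4.
= 4.2²·6 + (-0.4)²·67.2 + 2·4.2·(-0.4)·(-13.7)
= 105.84 + 10.752 + 46.032 = 162.624.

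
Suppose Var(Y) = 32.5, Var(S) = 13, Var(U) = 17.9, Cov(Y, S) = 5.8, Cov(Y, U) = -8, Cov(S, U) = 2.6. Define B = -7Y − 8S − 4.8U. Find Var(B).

Var(B) = a²·Var(Y) + b²·Var(S) + c²·Var(U) + 2ab·Cov(Y, S) + 2ac·Cov(Y, U) + 2bc·Cov(S, U), with a = -7, b = -8, c = -4.8.
= 1592.5 + 832 + 412.416 + 649.6 + (-537.6) + 199.68
= 3148.596.

Var(B) = 3148.596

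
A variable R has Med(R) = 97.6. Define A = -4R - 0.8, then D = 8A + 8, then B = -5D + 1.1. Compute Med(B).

Med(A) = (-4)·97.6 + (-0.8) = -391.2.
Med(D) = 8·(-391.2) + 8 = -3121.6.
Med(B) = (-5)·(-3121.6) + 1.1 = 15609.1.

Med(B) = 15609.1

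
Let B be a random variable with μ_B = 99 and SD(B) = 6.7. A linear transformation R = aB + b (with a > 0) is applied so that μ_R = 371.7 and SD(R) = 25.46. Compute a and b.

SD(R) = a·SD(B) (a > 0), so a = 25.46/6.7 = 3.8.
μ_R = a·μ_B + b, so b = 371.7 − 3.8·99 = -4.5.

a = 3.8, b = -4.5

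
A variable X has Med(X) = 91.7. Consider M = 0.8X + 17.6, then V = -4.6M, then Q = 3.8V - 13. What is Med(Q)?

Med(Q) = -1602.9808

Med(M) = 0.8·91.7 + 17.6 = 90.96.
Med(V) = (-4.6)·90.96 = -418.416.
Med(Q) = 3.8·(-418.416) + (-13) = -1602.9808.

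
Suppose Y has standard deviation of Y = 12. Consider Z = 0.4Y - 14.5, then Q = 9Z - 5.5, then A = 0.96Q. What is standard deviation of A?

standard deviation of A = 41.472

standard deviation of Z = |0.4|·12 = 4.8.
standard deviation of Q = |9|·4.8 = 43.2.
standard deviation of A = |0.96|·43.2 = 41.472.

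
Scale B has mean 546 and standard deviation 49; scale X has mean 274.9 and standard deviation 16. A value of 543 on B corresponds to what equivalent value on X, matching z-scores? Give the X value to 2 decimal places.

X = 273.92

z = (543 − 546)/49 ≈ -0.0612.
X = 274.9 + z·16 = 274.9 + (543 − 546)·16/49 ≈ 273.92.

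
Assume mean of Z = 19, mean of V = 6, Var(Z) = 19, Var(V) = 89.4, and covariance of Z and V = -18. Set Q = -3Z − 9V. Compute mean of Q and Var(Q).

mean of Q = -111, Var(Q) = 6440.4

mean of Q = (-3)·mean of Z + (-9)·mean of V = (-3)·19 + (-9)·6 = -111.
Var(Q) = a²·Var(Z) + b²·Var(V) + 2ab·covariance of Z and V with a = -3, b = -9.
= (-3)²·19 + (-9)²·89.4 + 2·(-3)·(-9)·(-18)
= 171 + 7241.4 + (-972) = 6440.4.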